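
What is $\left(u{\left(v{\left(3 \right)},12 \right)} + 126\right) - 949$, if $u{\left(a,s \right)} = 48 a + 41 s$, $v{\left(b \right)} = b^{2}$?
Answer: $101$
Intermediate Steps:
$u{\left(a,s \right)} = 41 s + 48 a$
$\left(u{\left(v{\left(3 \right)},12 \right)} + 126\right) - 949 = \left(\left(41 \cdot 12 + 48 \cdot 3^{2}\right) + 126\right) - 949 = \left(\left(492 + 48 \cdot 9\right) + 126\right) - 949 = \left(\left(492 + 432\right) + 126\right) - 949 = \left(924 + 126\right) - 949 = 1050 - 949 = 101$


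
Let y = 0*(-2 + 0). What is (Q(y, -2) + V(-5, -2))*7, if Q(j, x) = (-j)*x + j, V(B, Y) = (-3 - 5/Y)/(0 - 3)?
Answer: 7/6 ≈ 1.1667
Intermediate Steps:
V(B, Y) = 1 + 5/(3*Y) (V(B, Y) = (-3 - 5/Y)/(-3) = (-3 - 5/Y)*(-⅓) = 1 + 5/(3*Y))
y = 0 (y = 0*(-2) = 0)
Q(j, x) = j - j*x (Q(j, x) = -j*x + j = j - j*x)
(Q(y, -2) + V(-5, -2))*7 = (0*(1 - 1*(-2)) + (5/3 - 2)/(-2))*7 = (0*(1 + 2) - ½*(-⅓))*7 = (0*3 + ⅙)*7 = (0 + ⅙)*7 = (⅙)*7 = 7/6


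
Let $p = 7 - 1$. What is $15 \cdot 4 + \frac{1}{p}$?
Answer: $\frac{361}{6} \approx 60.167$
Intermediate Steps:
$p = 6$
$15 \cdot 4 + \frac{1}{p} = 15 \cdot 4 + \frac{1}{6} = 60 + \frac{1}{6} = \frac{361}{6}$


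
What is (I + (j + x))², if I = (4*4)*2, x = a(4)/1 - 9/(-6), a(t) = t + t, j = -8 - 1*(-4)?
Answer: 5625/4 ≈ 1406.3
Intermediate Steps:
j = -4 (j = -8 + 4 = -4)
a(t) = 2*t
x = 19/2 (x = (2*4)/1 - 9/(-6) = 8*1 - 9*(-⅙) = 8 + 3/2 = 19/2 ≈ 9.5000)
I = 32 (I = 16*2 = 32)
(I + (j + x))² = (32 + (-4 + 19/2))² = (32 + 11/2)² = (75/2)² = 5625/4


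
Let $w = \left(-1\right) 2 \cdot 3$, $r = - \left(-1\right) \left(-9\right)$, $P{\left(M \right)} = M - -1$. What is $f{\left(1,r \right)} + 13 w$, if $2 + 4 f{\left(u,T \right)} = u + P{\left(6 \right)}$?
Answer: $- \frac{153}{2} \approx -76.5$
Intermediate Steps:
$P{\left(M \right)} = 1 + M$ ($P{\left(M \right)} = M + 1 = 1 + M$)
$r = -9$ ($r = \left(-1\right) 9 = -9$)
$f{\left(u,T \right)} = \frac{5}{4} + \frac{u}{4}$ ($f{\left(u,T \right)} = - \frac{1}{2} + \frac{u + \left(1 + 6\right)}{4} = - \frac{1}{2} + \frac{u + 7}{4} = - \frac{1}{2} + \frac{7 + u}{4} = - \frac{1}{2} + \left(\frac{7}{4} + \frac{u}{4}\right) = \frac{5}{4} + \frac{u}{4}$)
$w = -6$ ($w = \left(-2\right) 3 = -6$)
$f{\left(1,r \right)} + 13 w = \left(\frac{5}{4} + \frac{1}{4} \cdot 1\right) + 13 \left(-6\right) = \left(\frac{5}{4} + \frac{1}{4}\right) - 78 = \frac{3}{2} - 78 = - \frac{153}{2}$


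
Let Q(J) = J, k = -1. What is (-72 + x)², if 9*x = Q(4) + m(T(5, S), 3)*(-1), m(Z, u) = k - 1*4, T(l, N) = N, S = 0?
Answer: 5041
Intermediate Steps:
m(Z, u) = -5 (m(Z, u) = -1 - 1*4 = -1 - 4 = -5)
x = 1 (x = (4 - 5*(-1))/9 = (4 + 5)/9 = (⅑)*9 = 1)
(-72 + x)² = (-72 + 1)² = (-71)² = 5041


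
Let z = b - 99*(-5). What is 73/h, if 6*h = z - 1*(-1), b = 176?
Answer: 73/112 ≈ 0.65179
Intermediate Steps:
z = 671 (z = 176 - 99*(-5) = 176 + 495 = 671)
h = 112 (h = (671 - 1*(-1))/6 = (671 + 1)/6 = (⅙)*672 = 112)
73/h = 73/112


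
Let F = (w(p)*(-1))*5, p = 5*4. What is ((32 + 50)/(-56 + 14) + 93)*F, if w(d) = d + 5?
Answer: -239000/21 ≈ -11381.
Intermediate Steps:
p = 20
w(d) = 5 + d
F = -125 (F = ((5 + 20)*(-1))*5 = (25*(-1))*5 = -25*5 = -125)
((32 + 50)/(-56 + 14) + 93)*F = ((32 + 50)/(-56 + 14) + 93)*(-125) = (82/(-42) + 93)*(-125) = (82*(-1/42) + 93)*(-125) = (-41/21 + 93)*(-125) = (1912/21)*(-125) = -239000/21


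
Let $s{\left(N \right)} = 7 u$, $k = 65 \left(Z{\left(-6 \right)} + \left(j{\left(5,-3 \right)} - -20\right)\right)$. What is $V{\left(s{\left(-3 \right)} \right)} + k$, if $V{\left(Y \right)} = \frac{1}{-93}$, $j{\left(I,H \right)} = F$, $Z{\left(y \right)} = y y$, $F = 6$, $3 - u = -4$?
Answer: $\frac{374789}{93} \approx 4030.0$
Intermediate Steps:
$u = 7$ ($u = 3 - -4 = 3 + 4 = 7$)
$Z{\left(y \right)} = y^{2}$
$j{\left(I,H \right)} = 6$
$k = 4030$ ($k = 65 \left(\left(-6\right)^{2} + \left(6 - -20\right)\right) = 65 \left(36 + \left(6 + 20\right)\right) = 65 \left(36 + 26\right) = 65 \cdot 62 = 4030$)
$s{\left(N \right)} = 49$ ($s{\left(N \right)} = 7 \cdot 7 = 49$)
$V{\left(Y \right)} = - \frac{1}{93}$
$V{\left(s{\left(-3 \right)} \right)} + k = - \frac{1}{93} + 4030 = \frac{374789}{93}$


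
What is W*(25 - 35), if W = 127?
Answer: -1270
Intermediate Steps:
W*(25 - 35) = 127*(25 - 35) = 127*(-10) = -1270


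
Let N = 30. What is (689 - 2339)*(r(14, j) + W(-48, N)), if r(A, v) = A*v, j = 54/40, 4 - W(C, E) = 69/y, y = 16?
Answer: -245355/8 ≈ -30669.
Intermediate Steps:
W(C, E) = -5/16 (W(C, E) = 4 - 69/16 = -5/16)
j = 27/20 (j = 54*(1/40) = 27/20 ≈ 1.3500)
(689 - 2339)*(r(14, j) + W(-48, N)) = (689 - 2339)*(14*(27/20) - 5/16) = -1650*(189/10 - 5/16) = -1650*1487/80 = -245355/8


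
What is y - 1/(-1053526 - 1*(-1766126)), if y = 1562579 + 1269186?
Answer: 2017915738999/712600 ≈ 2.8318e+6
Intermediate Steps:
y = 2831765
y - 1/(-1053526 - 1*(-1766126)) = 2831765 - 1/(-1053526 - 1*(-1766126)) = 2831765 - 1/(-1053526 + 1766126) = 2831765 - 1/712600 = 2017915738999/712600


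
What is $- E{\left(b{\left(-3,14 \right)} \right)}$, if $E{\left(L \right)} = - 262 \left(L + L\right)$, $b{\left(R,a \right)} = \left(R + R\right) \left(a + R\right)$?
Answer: $-34584$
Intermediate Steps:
$b{\left(R,a \right)} = 2 R \left(R + a\right)$
$E{\left(L \right)} = - 524 L$ ($E{\left(L \right)} = - 262 \cdot 2 L = - 524 L$)
$- E{\left(b{\left(-3,14 \right)} \right)} = - \left(-524\right) 2 \left(-3\right) \left(-3 + 14\right) = - \left(-524\right) 2 \left(-3\right) 11 = - \left(-524\right) \left(-66\right) = \left(-1\right) 34584 = -34584$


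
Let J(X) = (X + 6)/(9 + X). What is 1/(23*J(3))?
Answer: 4/69 ≈ 0.057971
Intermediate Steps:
J(X) = (6 + X)/(9 + X)
1/(23*J(3)) = 1/(23*((6 + 3)/(9 + 3))) = 1/(23*(9/12)) = 1/(23*((1/12)*9)) = 1/(23*(¾)) = 1/(69/4) = 4/69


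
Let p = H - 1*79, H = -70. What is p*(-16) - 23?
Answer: 2361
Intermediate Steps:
p = -149 (p = -70 - 1*79 = -70 - 79 = -149)
p*(-16) - 23 = -149*(-16) - 23 = 2384 - 23 = 2361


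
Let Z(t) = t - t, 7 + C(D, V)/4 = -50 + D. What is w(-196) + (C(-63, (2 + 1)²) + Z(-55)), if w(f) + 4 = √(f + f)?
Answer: -484 + 14*I*√2 ≈ -484.0 + 19.799*I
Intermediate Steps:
C(D, V) = -228 + 4*D (C(D, V) = -28 + 4*(-50 + D) = -28 + (-200 + 4*D) = -228 + 4*D)
Z(t) = 0
w(f) = -4 + √2*√f (w(f) = -4 + √(f + f) = -4 + √(2*f) = -4 + √2*√f)
w(-196) + (C(-63, (2 + 1)²) + Z(-55)) = (-4 + √2*√(-196)) + ((-228 + 4*(-63)) + 0) = (-4 + √2*(14*I)) + ((-228 - 252) + 0) = (-4 + 14*I*√2) + (-480 + 0) = (-4 + 14*I*√2) - 480 = -484 + 14*I*√2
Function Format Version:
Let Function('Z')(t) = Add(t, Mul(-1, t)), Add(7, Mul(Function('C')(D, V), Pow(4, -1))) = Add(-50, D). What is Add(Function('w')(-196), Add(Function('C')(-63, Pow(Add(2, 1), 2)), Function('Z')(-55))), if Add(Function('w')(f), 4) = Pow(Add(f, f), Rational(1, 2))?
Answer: Add(-484, Mul(14, I, Pow(2, Rational(1, 2)))) ≈ Add(-484.00, Mul(19.799, I))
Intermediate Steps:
Function('C')(D, V) = Add(-228, Mul(4, D)) (Function('C')(D, V) = Add(-28, Mul(4, Add(-50, D))) = Add(-28, Add(-200, Mul(4, D))) = Add(-228, Mul(4, D)))
Function('Z')(t) = 0
Function('w')(f) = Add(-4, Mul(Pow(2, Rational(1, 2)), Pow(f, Rational(1, 2)))) (Function('w')(f) = Add(-4, Pow(Add(f, f), Rational(1, 2))) = Add(-4, Pow(Mul(2, f), Rational(1, 2))) = Add(-4, Mul(Pow(2, Rational(1, 2)), Pow(f, Rational(1, 2)))))
Add(Function('w')(-196), Add(Function('C')(-63, Pow(Add(2, 1), 2)), Function('Z')(-55))) = Add(Add(-4, Mul(Pow(2, Rational(1, 2)), Pow(-196, Rational(1, 2)))), Add(Add(-228, Mul(4, -63)), 0)) = Add(Add(-4, Mul(Pow(2, Rational(1, 2)), Mul(14, I))), Add(Add(-228, -252), 0)) = Add(Add(-4, Mul(14, I, Pow(2, Rational(1, 2)))), Add(-480, 0)) = Add(Add(-4, Mul(14, I, Pow(2, Rational(1, 2)))), -480) = Add(-484, Mul(14, I, Pow(2, Rational(1, 2))))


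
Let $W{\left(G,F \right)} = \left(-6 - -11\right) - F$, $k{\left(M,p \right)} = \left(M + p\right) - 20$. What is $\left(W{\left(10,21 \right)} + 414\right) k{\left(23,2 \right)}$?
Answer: $1990$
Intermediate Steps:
$k{\left(M,p \right)} = -20 + M + p$
$W{\left(G,F \right)} = 5 - F$ ($W{\left(G,F \right)} = \left(-6 + 11\right) - F = 5 - F$)
$\left(W{\left(10,21 \right)} + 414\right) k{\left(23,2 \right)} = \left(\left(5 - 21\right) + 414\right) \left(-20 + 23 + 2\right) = \left(\left(5 - 21\right) + 414\right) 5 = \left(-16 + 414\right) 5 = 398 \cdot 5 = 1990$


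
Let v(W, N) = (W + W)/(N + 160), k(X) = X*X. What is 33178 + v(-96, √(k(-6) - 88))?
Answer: 212762834/6413 + 96*I*√13/6413 ≈ 33177.0 + 0.053974*I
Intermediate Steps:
k(X) = X²
v(W, N) = 2*W/(160 + N) (v(W, N) = (2*W)/(160 + N) = 2*W/(160 + N))
33178 + v(-96, √(k(-6) - 88)) = 33178 + 2*(-96)/(160 + √((-6)² - 88)) = 33178 + 2*(-96)/(160 + √(36 - 88)) = 33178 + 2*(-96)/(160 + √(-52)) = 33178 + 2*(-96)/(160 + 2*I*√13) = 33178 - 192/(160 + 2*I*√13)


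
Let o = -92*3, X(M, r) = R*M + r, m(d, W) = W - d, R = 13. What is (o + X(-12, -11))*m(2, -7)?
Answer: 3987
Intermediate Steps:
X(M, r) = r + 13*M (X(M, r) = 13*M + r = r + 13*M)
o = -276
(o + X(-12, -11))*m(2, -7) = (-276 + (-11 + 13*(-12)))*(-7 - 1*2) = (-276 + (-11 - 156))*(-7 - 2) = (-276 - 167)*(-9) = -443*(-9) = 3987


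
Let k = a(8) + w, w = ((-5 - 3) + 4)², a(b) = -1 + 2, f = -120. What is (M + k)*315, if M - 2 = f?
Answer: -31815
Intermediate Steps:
M = -118 (M = 2 - 120 = -118)
a(b) = 1
w = 16 (w = (-8 + 4)² = (-4)² = 16)
k = 17 (k = 1 + 16 = 17)
(M + k)*315 = (-118 + 17)*315 = -101*315 = -31815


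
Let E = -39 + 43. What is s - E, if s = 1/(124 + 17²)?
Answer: -1651/413 ≈ -3.9976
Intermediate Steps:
s = 1/413 (s = 1/(124 + 289) = 1/413 ≈ 0.0024213)
E = 4
s - E = 1/413 - 1*4 = 1/413 - 4 = -1651/413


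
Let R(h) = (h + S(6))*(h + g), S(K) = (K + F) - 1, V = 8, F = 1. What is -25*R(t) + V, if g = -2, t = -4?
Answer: 308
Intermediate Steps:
S(K) = K (S(K) = (K + 1) - 1 = (1 + K) - 1 = K)
R(h) = (-2 + h)*(6 + h) (R(h) = (h + 6)*(h - 2) = (6 + h)*(-2 + h) = (-2 + h)*(6 + h))
-25*R(t) + V = -25*(-12 + (-4)² + 4*(-4)) + 8 = -25*(-12 + 16 - 16) + 8 = -25*(-12) + 8 = 300 + 8 = 308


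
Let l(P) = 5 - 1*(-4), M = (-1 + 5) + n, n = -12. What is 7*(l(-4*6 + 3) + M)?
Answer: 7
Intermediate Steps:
M = -8 (M = (-1 + 5) - 12 = 4 - 12 = -8)
l(P) = 9 (l(P) = 5 + 4 = 9)
7*(l(-4*6 + 3) + M) = 7*(9 - 8) = 7*1 = 7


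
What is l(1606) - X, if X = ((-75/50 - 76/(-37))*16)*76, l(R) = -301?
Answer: -36065/37 ≈ -974.73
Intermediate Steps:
X = 24928/37 (X = ((-75*1/50 - 76*(-1/37))*16)*76 = ((-3/2 + 76/37)*16)*76 = ((41/74)*16)*76 = (328/37)*76 = 24928/37 ≈ 673.73)
l(1606) - X = -301 - 1*24928/37 = -301 - 24928/37 = -36065/37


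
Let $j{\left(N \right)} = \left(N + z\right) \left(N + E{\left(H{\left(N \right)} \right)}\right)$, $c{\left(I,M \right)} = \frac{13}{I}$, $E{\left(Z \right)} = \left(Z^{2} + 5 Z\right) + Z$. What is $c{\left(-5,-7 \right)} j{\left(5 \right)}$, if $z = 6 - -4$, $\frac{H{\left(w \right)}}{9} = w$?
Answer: $-89700$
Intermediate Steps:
$H{\left(w \right)} = 9 w$
$E{\left(Z \right)} = Z^{2} + 6 Z$
$z = 10$ ($z = 6 + 4 = 10$)
$j{\left(N \right)} = \left(10 + N\right) \left(N + 9 N \left(6 + 9 N\right)\right)$ ($j{\left(N \right)} = \left(N + 10\right) \left(N + 9 N \left(6 + 9 N\right)\right) = \left(10 + N\right) \left(N + 9 N \left(6 + 9 N\right)\right)$)
$c{\left(-5,-7 \right)} j{\left(5 \right)} = \frac{13}{-5} \cdot 5 \left(550 + 81 \cdot 5^{2} + 865 \cdot 5\right) = 13 \left(- \frac{1}{5}\right) 5 \left(550 + 81 \cdot 25 + 4325\right) = - \frac{13 \cdot 5 \left(550 + 2025 + 4325\right)}{5} = - \frac{13 \cdot 5 \cdot 6900}{5} = \left(- \frac{13}{5}\right) 34500 = -89700$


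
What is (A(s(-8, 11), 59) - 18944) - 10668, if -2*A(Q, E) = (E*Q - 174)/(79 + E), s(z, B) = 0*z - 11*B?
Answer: -8165599/276 ≈ -29586.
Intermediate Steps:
s(z, B) = -11*B (s(z, B) = 0 - 11*B = -11*B)
A(Q, E) = -(-174 + E*Q)/(2*(79 + E)) (A(Q, E) = -(E*Q - 174)/(2*(79 + E)) = -(-174 + E*Q)/(2*(79 + E)))
(A(s(-8, 11), 59) - 18944) - 10668 = ((174 - 1*59*(-11*11))/(2*(79 + 59)) - 18944) - 10668 = ((½)*(174 - 1*59*(-121))/138 - 18944) - 10668 = ((½)*(1/138)*(174 + 7139) - 18944) - 10668 = ((½)*(1/138)*7313 - 18944) - 10668 = (7313/276 - 18944) - 10668 = -5221231/276 - 10668 = -8165599/276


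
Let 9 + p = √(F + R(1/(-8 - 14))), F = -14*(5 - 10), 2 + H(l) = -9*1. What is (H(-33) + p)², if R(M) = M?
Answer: 10339/22 - 180*√418/11 ≈ 135.40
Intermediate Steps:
H(l) = -11 (H(l) = -2 - 9*1 = -2 - 9 = -11)
F = 70 (F = -14*(-5) = 70)
p = -9 + 9*√418/22 (p = -9 + √(70 + 1/(-8 - 14)) = -9 + √(70 + 1/(-22)) = -9 + √(70 - 1/22) = -9 + √(1539/22) = -9 + 9*√418/22 ≈ -0.63612)
(H(-33) + p)² = (-11 + (-9 + 9*√418/22))² = (-20 + 9*√418/22)²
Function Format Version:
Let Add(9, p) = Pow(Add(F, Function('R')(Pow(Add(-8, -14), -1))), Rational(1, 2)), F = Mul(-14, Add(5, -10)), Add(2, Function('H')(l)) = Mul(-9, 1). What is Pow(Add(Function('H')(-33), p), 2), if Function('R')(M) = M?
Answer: Add(Rational(10339, 22), Mul(Rational(-180, 11), Pow(418, Rational(1, 2)))) ≈ 135.40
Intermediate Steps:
Function('H')(l) = -11 (Function('H')(l) = Add(-2, Mul(-9, 1)) = Add(-2, -9) = -11)
F = 70 (F = Mul(-14, -5) = 70)
p = Add(-9, Mul(Rational(9, 22), Pow(418, Rational(1, 2)))) (p = Add(-9, Pow(Add(70, Pow(Add(-8, -14), -1)), Rational(1, 2))) = Add(-9, Pow(Add(70, Pow(-22, -1)), Rational(1, 2))) = Add(-9, Pow(Add(70, Rational(-1, 22)), Rational(1, 2))) = Add(-9, Pow(Rational(1539, 22), Rational(1, 2))) = Add(-9, Mul(Rational(9, 22), Pow(418, Rational(1, 2)))) ≈ -0.63612)
Pow(Add(Function('H')(-33), p), 2) = Pow(Add(-11, Add(-9, Mul(Rational(9, 22), Pow(418, Rational(1, 2))))), 2) = Pow(Add(-20, Mul(Rational(9, 22), Pow(418, Rational(1, 2)))), 2)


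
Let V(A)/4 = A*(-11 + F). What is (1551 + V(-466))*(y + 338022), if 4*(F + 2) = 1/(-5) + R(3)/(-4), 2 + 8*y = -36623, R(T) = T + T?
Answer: 88613376669/10 ≈ 8.8613e+9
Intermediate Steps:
R(T) = 2*T
y = -36625/8 (y = -1/4 + (1/8)*(-36623) = -1/4 - 36623/8 = -36625/8 ≈ -4578.1)
F = -97/40 (F = -2 + (1/(-5) + (2*3)/(-4))/4 = -2 + (1*(-1/5) + 6*(-1/4))/4 = -2 + (-1/5 - 3/2)/4 = -2 + (1/4)*(-17/10) = -2 - 17/40 = -97/40 ≈ -2.4250)
V(A) = -537*A/10 (V(A) = 4*(A*(-11 - 97/40)) = 4*(A*(-537/40)) = 4*(-537*A/40) = -537*A/10)
(1551 + V(-466))*(y + 338022) = (1551 - 537/10*(-466))*(-36625/8 + 338022) = (1551 + 125121/5)*(2667551/8) = (132876/5)*(2667551/8) = 88613376669/10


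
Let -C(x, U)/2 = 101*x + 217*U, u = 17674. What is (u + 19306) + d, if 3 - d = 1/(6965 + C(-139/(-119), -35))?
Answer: 96465236642/2608367 ≈ 36983.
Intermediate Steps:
C(x, U) = -434*U - 202*x (C(x, U) = -2*(101*x + 217*U) = -434*U - 202*x)
d = 7824982/2608367 (d = 3 - 1/(6965 + (-434*(-35) - (-28078)/(-119))) = 3 - 1/(6965 + (15190 - (-28078)*(-1)/119)) = 3 - 1/(6965 + (15190 - 202*139/119)) = 3 - 1/(6965 + (15190 - 28078/119)) = 3 - 1/(6965 + 1779532/119) = 3 - 1/2608367/119 = 3 - 1*119/2608367 = 3 - 119/2608367 = 7824982/2608367 ≈ 3.0000)
(u + 19306) + d = (17674 + 19306) + 7824982/2608367 = 36980 + 7824982/2608367 = 96465236642/2608367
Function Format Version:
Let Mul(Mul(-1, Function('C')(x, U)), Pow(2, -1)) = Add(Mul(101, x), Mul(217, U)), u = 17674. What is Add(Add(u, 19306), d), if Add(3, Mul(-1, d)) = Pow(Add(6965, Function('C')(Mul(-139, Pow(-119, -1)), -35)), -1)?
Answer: Rational(96465236642, 2608367) ≈ 36983.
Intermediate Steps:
Function('C')(x, U) = Add(Mul(-434, U), Mul(-202, x)) (Function('C')(x, U) = Mul(-2, Add(Mul(101, x), Mul(217, U))) = Add(Mul(-434, U), Mul(-202, x)))
d = Rational(7824982, 2608367) (d = Add(3, Mul(-1, Pow(Add(6965, Add(Mul(-434, -35), Mul(-202, Mul(-139, Pow(-119, -1))))), -1))) = Add(3, Mul(-1, Pow(Add(6965, Add(15190, Mul(-202, Mul(-139, Rational(-1, 119))))), -1))) = Add(3, Mul(-1, Pow(Add(6965, Add(15190, Mul(-202, Rational(139, 119)))), -1))) = Add(3, Mul(-1, Pow(Add(6965, Add(15190, Rational(-28078, 119))), -1))) = Add(3, Mul(-1, Pow(Add(6965, Rational(1779532, 119)), -1))) = Add(3, Mul(-1, Pow(Rational(2608367, 119), -1))) = Add(3, Mul(-1, Rational(119, 2608367))) = Add(3, Rational(-119, 2608367)) = Rational(7824982, 2608367) ≈ 3.0000)
Add(Add(u, 19306), d) = Add(Add(17674, 19306), Rational(7824982, 2608367)) = Add(36980, Rational(7824982, 2608367)) = Rational(96465236642, 2608367)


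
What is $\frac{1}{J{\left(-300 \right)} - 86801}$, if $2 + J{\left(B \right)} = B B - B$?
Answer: $\frac{1}{3497} \approx 0.00028596$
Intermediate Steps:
$J{\left(B \right)} = -2 + B^{2} - B$ ($J{\left(B \right)} = -2 - \left(B - B B\right) = -2 + \left(B^{2} - B\right) = -2 + B^{2} - B$)
$\frac{1}{J{\left(-300 \right)} - 86801} = \frac{1}{\left(-2 + \left(-300\right)^{2} - -300\right) - 86801} = \frac{1}{\left(-2 + 90000 + 300\right) - 86801} = \frac{1}{90298 - 86801} = \frac{1}{3497}$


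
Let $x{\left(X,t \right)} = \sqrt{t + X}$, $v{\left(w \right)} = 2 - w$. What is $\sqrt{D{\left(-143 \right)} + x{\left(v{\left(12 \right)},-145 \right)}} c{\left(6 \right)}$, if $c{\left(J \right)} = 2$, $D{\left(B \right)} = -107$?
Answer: $2 \sqrt{-107 + i \sqrt{155}} \approx 1.2016 + 20.723 i$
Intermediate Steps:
$x{\left(X,t \right)} = \sqrt{X + t}$
$\sqrt{D{\left(-143 \right)} + x{\left(v{\left(12 \right)},-145 \right)}} c{\left(6 \right)} = \sqrt{-107 + \sqrt{\left(2 - 12\right) - 145}} \cdot 2 = \sqrt{-107 + \sqrt{-10 - 145}} \cdot 2 = \sqrt{-107 + \sqrt{-155}} \cdot 2 = \sqrt{-107 + i \sqrt{155}} \cdot 2 = 2 \sqrt{-107 + i \sqrt{155}}$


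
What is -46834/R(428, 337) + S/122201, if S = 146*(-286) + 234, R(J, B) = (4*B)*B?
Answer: -12292804853/27756490738 ≈ -0.44288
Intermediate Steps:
R(J, B) = 4*B²
S = -41522 (S = -41756 + 234 = -41522)
-46834/R(428, 337) + S/122201 = -46834/(4*337²) - 41522/122201 = -46834/(4*113569) - 41522*1/122201 = -46834/454276 - 41522/122201 = -46834*1/454276 - 41522/122201 = -23417/227138 - 41522/122201 = -12292804853/27756490738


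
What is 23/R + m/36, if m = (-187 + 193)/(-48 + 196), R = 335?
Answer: 20759/297480 ≈ 0.069783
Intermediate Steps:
m = 3/74 (m = 6/148 = 6*(1/148) = 3/74 ≈ 0.040541)
23/R + m/36 = 23/335 + (3/74)/36 = 23*(1/335) + (3/74)*(1/36) = 23/335 + 1/888 = 20759/297480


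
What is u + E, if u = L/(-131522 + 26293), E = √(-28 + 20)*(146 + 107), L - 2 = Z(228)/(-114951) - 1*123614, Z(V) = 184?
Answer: 14209323196/12096178779 + 506*I*√2 ≈ 1.1747 + 715.59*I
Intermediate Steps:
L = -14209323196/114951 (L = 2 + (184/(-114951) - 1*123614) = 2 + (184*(-1/114951) - 123614) = 2 + (-184/114951 - 123614) = 2 - 14209553098/114951 = -14209323196/114951 ≈ -1.2361e+5)
E = 506*I*√2 (E = √(-8)*253 = (2*I*√2)*253 = 506*I*√2 ≈ 715.59*I)
u = 14209323196/12096178779 (u = -14209323196/(114951*(-131522 + 26293)) = -14209323196/114951/(-105229) = -14209323196/114951*(-1/105229) = 14209323196/12096178779 ≈ 1.1747)
u + E = 14209323196/12096178779 + 506*I*√2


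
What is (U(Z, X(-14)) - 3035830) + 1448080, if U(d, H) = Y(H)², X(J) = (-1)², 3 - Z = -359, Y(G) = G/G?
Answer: -1587749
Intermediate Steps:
Y(G) = 1
Z = 362 (Z = 3 - 1*(-359) = 3 + 359 = 362)
X(J) = 1
U(d, H) = 1 (U(d, H) = 1² = 1)
(U(Z, X(-14)) - 3035830) + 1448080 = (1 - 3035830) + 1448080 = -3035829 + 1448080 = -1587749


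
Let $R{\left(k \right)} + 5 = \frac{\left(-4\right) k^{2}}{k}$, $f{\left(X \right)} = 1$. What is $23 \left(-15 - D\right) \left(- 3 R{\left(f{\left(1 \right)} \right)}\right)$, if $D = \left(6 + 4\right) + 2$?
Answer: $-16767$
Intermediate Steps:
$D = 12$ ($D = 10 + 2 = 12$)
$R{\left(k \right)} = -5 - 4 k$ ($R{\left(k \right)} = -5 + \frac{\left(-4\right) k^{2}}{k} = -5 - 4 k$)
$23 \left(-15 - D\right) \left(- 3 R{\left(f{\left(1 \right)} \right)}\right) = 23 \left(-15 - 12\right) \left(- 3 \left(-5 - 4\right)\right) = 23 \left(-27\right) \left(\left(-3\right) \left(-9\right)\right) = \left(-621\right) 27 = -16767$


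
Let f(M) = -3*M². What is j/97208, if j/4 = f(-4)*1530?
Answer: -36720/12151 ≈ -3.0220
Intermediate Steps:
j = -293760 (j = 4*(-3*(-4)²*1530) = 4*(-3*16*1530) = 4*(-48*1530) = 4*(-73440) = -293760)
j/97208 = -293760/97208 = -293760*1/97208 = -36720/12151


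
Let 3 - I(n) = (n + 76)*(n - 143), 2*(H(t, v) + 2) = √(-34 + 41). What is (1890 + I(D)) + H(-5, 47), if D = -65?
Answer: 4179 + √7/2 ≈ 4180.3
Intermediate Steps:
H(t, v) = -2 + √7/2 (H(t, v) = -2 + √(-34 + 41)/2 = -2 + √7/2)
I(n) = 3 - (-143 + n)*(76 + n) (I(n) = 3 - (n + 76)*(n - 143) = 3 - (76 + n)*(-143 + n) = 3 - (-143 + n)*(76 + n))
(1890 + I(D)) + H(-5, 47) = (1890 + (10871 - 1*(-65)² + 67*(-65))) + (-2 + √7/2) = (1890 + (10871 - 1*4225 - 4355)) + (-2 + √7/2) = (1890 + (10871 - 4225 - 4355)) + (-2 + √7/2) = (1890 + 2291) + (-2 + √7/2) = 4181 + (-2 + √7/2) = 4179 + √7/2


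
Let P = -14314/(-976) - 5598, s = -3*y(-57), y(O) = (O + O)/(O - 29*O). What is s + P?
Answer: -19071937/3416 ≈ -5583.1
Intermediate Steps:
y(O) = -1/14 (y(O) = (2*O)/((-28*O)) = (2*O)*(-1/(28*O)) = -1/14)
s = 3/14 (s = -3*(-1/14) = 3/14 ≈ 0.21429)
P = -2724667/488 (P = -14314*(-1/976) - 5598 = 7157/488 - 5598 = -2724667/488 ≈ -5583.3)
s + P = 3/14 - 2724667/488 = -19071937/3416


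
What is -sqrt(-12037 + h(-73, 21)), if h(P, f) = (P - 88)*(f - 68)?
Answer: -I*sqrt(4470) ≈ -66.858*I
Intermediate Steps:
h(P, f) = (-88 + P)*(-68 + f)
-sqrt(-12037 + h(-73, 21)) = -sqrt(-12037 + (5984 - 88*21 - 68*(-73) - 73*21)) = -sqrt(-12037 + (5984 - 1848 + 4964 - 1533)) = -sqrt(-12037 + 7567) = -sqrt(-4470) = -I*sqrt(4470)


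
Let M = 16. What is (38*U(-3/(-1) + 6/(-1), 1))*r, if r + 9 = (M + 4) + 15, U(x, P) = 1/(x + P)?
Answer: -494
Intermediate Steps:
U(x, P) = 1/(P + x)
r = 26 (r = -9 + ((16 + 4) + 15) = -9 + (20 + 15) = -9 + 35 = 26)
(38*U(-3/(-1) + 6/(-1), 1))*r = (38/(1 + (-3/(-1) + 6/(-1))))*26 = (38/(1 + (-3*(-1) + 6*(-1))))*26 = (38/(1 + (3 - 6)))*26 = (38/(1 - 3))*26 = (38/(-2))*26 = (38*(-1/2))*26 = -19*26 = -494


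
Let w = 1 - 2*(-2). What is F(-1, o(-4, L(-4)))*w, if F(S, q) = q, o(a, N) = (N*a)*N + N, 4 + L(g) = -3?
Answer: -1015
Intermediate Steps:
L(g) = -7 (L(g) = -4 - 3 = -7)
o(a, N) = N + a*N² (o(a, N) = a*N² + N = N + a*N²)
w = 5 (w = 1 + 4 = 5)
F(-1, o(-4, L(-4)))*w = -7*(1 - 7*(-4))*5 = -7*(1 + 28)*5 = -7*29*5 = -203*5 = -1015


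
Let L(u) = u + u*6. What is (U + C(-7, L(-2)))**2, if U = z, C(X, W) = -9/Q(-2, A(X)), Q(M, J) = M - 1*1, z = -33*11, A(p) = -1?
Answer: 129600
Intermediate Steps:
z = -363
Q(M, J) = -1 + M (Q(M, J) = M - 1 = -1 + M)
L(u) = 7*u (L(u) = u + 6*u = 7*u)
C(X, W) = 3 (C(X, W) = -9/(-1 - 2) = -9/(-3) = -9*(-1/3) = 3)
U = -363
(U + C(-7, L(-2)))**2 = (-363 + 3)**2 = (-360)**2 = 129600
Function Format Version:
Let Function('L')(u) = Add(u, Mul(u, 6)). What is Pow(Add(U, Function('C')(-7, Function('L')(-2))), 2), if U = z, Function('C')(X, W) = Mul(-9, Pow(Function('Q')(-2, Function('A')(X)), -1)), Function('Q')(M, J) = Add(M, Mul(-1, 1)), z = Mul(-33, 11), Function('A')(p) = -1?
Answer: 129600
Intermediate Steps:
z = -363
Function('Q')(M, J) = Add(-1, M) (Function('Q')(M, J) = Add(M, -1) = Add(-1, M))
Function('L')(u) = Mul(7, u) (Function('L')(u) = Add(u, Mul(6, u)) = Mul(7, u))
Function('C')(X, W) = 3 (Function('C')(X, W) = Mul(-9, Pow(Add(-1, -2), -1)) = Mul(-9, Pow(-3, -1)) = Mul(-9, Rational(-1, 3)) = 3)
U = -363
Pow(Add(U, Function('C')(-7, Function('L')(-2))), 2) = Pow(Add(-363, 3), 2) = Pow(-360, 2) = 129600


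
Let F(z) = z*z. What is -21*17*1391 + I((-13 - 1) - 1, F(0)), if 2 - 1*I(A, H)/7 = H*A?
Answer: -496573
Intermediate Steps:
F(z) = z**2
I(A, H) = 14 - 7*A*H (I(A, H) = 14 - 7*H*A = 14 - 7*A*H)
-21*17*1391 + I((-13 - 1) - 1, F(0)) = -21*17*1391 + (14 - 7*((-13 - 1) - 1)*0**2) = -357*1391 + (14 - 7*(-14 - 1)*0) = -496587 + (14 - 7*(-15)*0) = -496587 + (14 + 0) = -496587 + 14 = -496573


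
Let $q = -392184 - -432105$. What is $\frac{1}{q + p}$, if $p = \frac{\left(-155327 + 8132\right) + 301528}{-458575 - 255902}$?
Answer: $\frac{714477}{28522481984} \approx 2.505 \cdot 10^{-5}$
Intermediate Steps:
$q = 39921$ ($q = -392184 + 432105 = 39921$)
$p = - \frac{154333}{714477}$ ($p = \frac{-147195 + 301528}{-714477} = 154333 \left(- \frac{1}{714477}\right) = - \frac{154333}{714477} \approx -0.21601$)
$\frac{1}{q + p} = \frac{1}{39921 - \frac{154333}{714477}} = \frac{1}{\frac{28522481984}{714477}} = \frac{714477}{28522481984}$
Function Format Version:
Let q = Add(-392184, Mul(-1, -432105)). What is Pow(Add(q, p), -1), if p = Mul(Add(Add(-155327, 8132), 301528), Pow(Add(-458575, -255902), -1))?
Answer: Rational(714477, 28522481984) ≈ 2.5050e-5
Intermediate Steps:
q = 39921 (q = Add(-392184, 432105) = 39921)
p = Rational(-154333, 714477) (p = Mul(Add(-147195, 301528), Pow(-714477, -1)) = Mul(154333, Rational(-1, 714477)) = Rational(-154333, 714477) ≈ -0.21601)
Pow(Add(q, p), -1) = Pow(Add(39921, Rational(-154333, 714477)), -1) = Pow(Rational(28522481984, 714477), -1) = Rational(714477, 28522481984)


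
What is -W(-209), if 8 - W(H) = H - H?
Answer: -8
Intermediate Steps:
W(H) = 8 (W(H) = 8 - (H - H) = 8 - 1*0 = 8 + 0 = 8)
-W(-209) = -1*8 = -8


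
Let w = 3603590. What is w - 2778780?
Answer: 824810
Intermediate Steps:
w - 2778780 = 3603590 - 2778780 = 824810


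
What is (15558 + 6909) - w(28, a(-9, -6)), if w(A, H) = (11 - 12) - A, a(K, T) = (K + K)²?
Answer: 22496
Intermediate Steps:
a(K, T) = 4*K² (a(K, T) = (2*K)² = 4*K²)
w(A, H) = -1 - A
(15558 + 6909) - w(28, a(-9, -6)) = (15558 + 6909) - (-1 - 1*28) = 22467 - (-1 - 28) = 22467 - 1*(-29) = 22467 + 29 = 22496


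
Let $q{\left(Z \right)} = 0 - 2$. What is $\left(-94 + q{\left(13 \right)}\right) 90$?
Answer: $-8640$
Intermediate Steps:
$q{\left(Z \right)} = -2$
$\left(-94 + q{\left(13 \right)}\right) 90 = \left(-94 - 2\right) 90 = \left(-96\right) 90 = -8640$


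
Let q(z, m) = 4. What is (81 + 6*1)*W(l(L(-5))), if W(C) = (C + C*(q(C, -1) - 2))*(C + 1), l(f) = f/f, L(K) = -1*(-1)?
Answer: 522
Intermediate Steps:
L(K) = 1
l(f) = 1
W(C) = 3*C*(1 + C) (W(C) = (C + C*(4 - 2))*(C + 1) = (C + C*2)*(1 + C) = (C + 2*C)*(1 + C) = (3*C)*(1 + C) = 3*C*(1 + C))
(81 + 6*1)*W(l(L(-5))) = (81 + 6*1)*(3*1*(1 + 1)) = (81 + 6)*(3*1*2) = 87*6 = 522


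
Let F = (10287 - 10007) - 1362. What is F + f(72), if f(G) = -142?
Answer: -1224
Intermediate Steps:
F = -1082 (F = 280 - 1362 = -1082)
F + f(72) = -1082 - 142 = -1224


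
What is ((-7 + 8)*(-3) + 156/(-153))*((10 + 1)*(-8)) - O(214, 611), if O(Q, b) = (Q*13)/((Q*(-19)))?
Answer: 343423/969 ≈ 354.41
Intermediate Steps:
O(Q, b) = -13/19 (O(Q, b) = (13*Q)/((-19*Q)) = (13*Q)*(-1/(19*Q)) = -13/19)
((-7 + 8)*(-3) + 156/(-153))*((10 + 1)*(-8)) - O(214, 611) = ((-7 + 8)*(-3) + 156/(-153))*((10 + 1)*(-8)) - 1*(-13/19) = (1*(-3) + 156*(-1/153))*(11*(-8)) + 13/19 = (-3 - 52/51)*(-88) + 13/19 = -205/51*(-88) + 13/19 = 18040/51 + 13/19 = 343423/969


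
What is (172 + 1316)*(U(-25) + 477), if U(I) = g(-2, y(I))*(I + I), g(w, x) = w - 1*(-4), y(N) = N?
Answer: 560976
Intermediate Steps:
g(w, x) = 4 + w (g(w, x) = w + 4 = 4 + w)
U(I) = 4*I (U(I) = (4 - 2)*(I + I) = 2*(2*I) = 4*I)
(172 + 1316)*(U(-25) + 477) = (172 + 1316)*(4*(-25) + 477) = 1488*(-100 + 477) = 1488*377 = 560976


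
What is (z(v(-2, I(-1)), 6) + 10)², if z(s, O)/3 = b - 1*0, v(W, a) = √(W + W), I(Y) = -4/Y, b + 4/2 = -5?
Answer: 121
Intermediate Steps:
b = -7 (b = -2 - 5 = -7)
v(W, a) = √2*√W (v(W, a) = √(2*W) = √2*√W)
z(s, O) = -21 (z(s, O) = 3*(-7 - 1*0) = 3*(-7 + 0) = 3*(-7) = -21)
(z(v(-2, I(-1)), 6) + 10)² = (-21 + 10)² = (-11)² = 121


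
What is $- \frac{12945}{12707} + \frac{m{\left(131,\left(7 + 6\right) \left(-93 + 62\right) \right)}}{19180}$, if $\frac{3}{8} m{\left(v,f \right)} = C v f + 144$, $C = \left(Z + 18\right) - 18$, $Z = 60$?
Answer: $- \frac{26894477443}{60930065} \approx -441.4$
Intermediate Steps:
$C = 60$ ($C = \left(60 + 18\right) - 18 = 78 - 18 = 60$)
$m{\left(v,f \right)} = 384 + 160 f v$ ($m{\left(v,f \right)} = \frac{8 \left(60 v f + 144\right)}{3} = \frac{8 \left(60 f v + 144\right)}{3} = \frac{8 \left(144 + 60 f v\right)}{3} = 384 + 160 f v$)
$- \frac{12945}{12707} + \frac{m{\left(131,\left(7 + 6\right) \left(-93 + 62\right) \right)}}{19180} = - \frac{12945}{12707} + \frac{384 + 160 \left(7 + 6\right) \left(-93 + 62\right) 131}{19180} = \left(-12945\right) \frac{1}{12707} + \left(384 + 160 \cdot 13 \left(-31\right) 131\right) \frac{1}{19180} = - \frac{12945}{12707} + \left(384 + 160 \left(-403\right) 131\right) \frac{1}{19180} = - \frac{12945}{12707} + \left(384 - 8446880\right) \frac{1}{19180} = - \frac{12945}{12707} - \frac{2111624}{4795} = - \frac{26894477443}{60930065}$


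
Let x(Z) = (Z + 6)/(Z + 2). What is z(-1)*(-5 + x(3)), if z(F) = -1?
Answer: 16/5 ≈ 3.2000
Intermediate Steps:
x(Z) = (6 + Z)/(2 + Z)
z(-1)*(-5 + x(3)) = -(-5 + (6 + 3)/(2 + 3)) = -(-5 + 9/5) = -1*(-16/5) = 16/5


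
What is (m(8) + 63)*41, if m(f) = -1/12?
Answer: 30955/12 ≈ 2579.6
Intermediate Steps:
m(f) = -1/12 (m(f) = -1*1/12 = -1/12)
(m(8) + 63)*41 = (-1/12 + 63)*41 = (755/12)*41 = 30955/12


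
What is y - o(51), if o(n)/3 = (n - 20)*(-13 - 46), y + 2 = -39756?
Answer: -34271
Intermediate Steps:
y = -39758 (y = -2 - 39756 = -39758)
o(n) = 3540 - 177*n (o(n) = 3*((n - 20)*(-13 - 46)) = 3*((-20 + n)*(-59)) = 3*(1180 - 59*n) = 3540 - 177*n)
y - o(51) = -39758 - (3540 - 177*51) = -39758 - (3540 - 9027) = -39758 - 1*(-5487) = -39758 + 5487 = -34271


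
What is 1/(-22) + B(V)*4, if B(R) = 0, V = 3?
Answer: -1/22 ≈ -0.045455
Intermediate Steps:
1/(-22) + B(V)*4 = 1/(-22) + 0*4 = -1/22 + 0 = -1/22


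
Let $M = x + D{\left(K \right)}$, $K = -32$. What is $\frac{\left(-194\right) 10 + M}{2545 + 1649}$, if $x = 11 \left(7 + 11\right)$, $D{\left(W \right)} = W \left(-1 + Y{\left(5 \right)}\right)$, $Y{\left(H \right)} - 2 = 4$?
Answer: $- \frac{317}{699} \approx -0.45351$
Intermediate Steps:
$Y{\left(H \right)} = 6$ ($Y{\left(H \right)} = 2 + 4 = 6$)
$D{\left(W \right)} = 5 W$ ($D{\left(W \right)} = W \left(-1 + 6\right) = W 5 = 5 W$)
$x = 198$ ($x = 11 \cdot 18 = 198$)
$M = 38$ ($M = 198 + 5 \left(-32\right) = 198 - 160 = 38$)
$\frac{\left(-194\right) 10 + M}{2545 + 1649} = \frac{\left(-194\right) 10 + 38}{2545 + 1649} = \frac{-1940 + 38}{4194} = \left(-1902\right) \frac{1}{4194} = - \frac{317}{699}$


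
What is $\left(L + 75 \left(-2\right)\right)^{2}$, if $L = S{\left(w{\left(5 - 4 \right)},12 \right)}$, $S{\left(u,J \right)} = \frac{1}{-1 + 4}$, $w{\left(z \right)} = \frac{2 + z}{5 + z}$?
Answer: $\frac{201601}{9} \approx 22400.0$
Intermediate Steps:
$w{\left(z \right)} = \frac{2 + z}{5 + z}$
$S{\left(u,J \right)} = \frac{1}{3}$
$L = \frac{1}{3} \approx 0.33333$
$\left(L + 75 \left(-2\right)\right)^{2} = \left(\frac{1}{3} + 75 \left(-2\right)\right)^{2} = \left(\frac{1}{3} - 150\right)^{2} = \left(- \frac{449}{3}\right)^{2} = \frac{201601}{9}$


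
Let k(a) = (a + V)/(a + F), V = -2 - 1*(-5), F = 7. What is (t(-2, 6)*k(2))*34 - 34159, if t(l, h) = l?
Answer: -307771/9 ≈ -34197.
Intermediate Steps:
V = 3 (V = -2 + 5 = 3)
k(a) = (3 + a)/(7 + a) (k(a) = (a + 3)/(a + 7) = (3 + a)/(7 + a))
(t(-2, 6)*k(2))*34 - 34159 = -2*(3 + 2)/(7 + 2)*34 - 34159 = -2*5/9*34 - 34159 = -10/9*34 - 34159 = -340/9 - 34159 = -307771/9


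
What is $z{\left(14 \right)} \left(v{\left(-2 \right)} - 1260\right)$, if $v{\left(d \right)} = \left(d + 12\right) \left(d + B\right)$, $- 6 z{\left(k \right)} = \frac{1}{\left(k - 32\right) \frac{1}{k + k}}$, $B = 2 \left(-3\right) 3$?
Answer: $- \frac{10220}{27} \approx -378.52$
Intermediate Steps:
$B = -18$ ($B = \left(-6\right) 3 = -18$)
$z{\left(k \right)} = - \frac{k}{3 \left(-32 + k\right)}$ ($z{\left(k \right)} = - \frac{1}{6 \frac{k - 32}{k + k}} = - \frac{1}{6 \frac{-32 + k}{2 k}} = - \frac{2 k \frac{1}{-32 + k}}{6} = - \frac{k}{3 \left(-32 + k\right)}$)
$v{\left(d \right)} = \left(-18 + d\right) \left(12 + d\right)$ ($v{\left(d \right)} = \left(d + 12\right) \left(d - 18\right) = \left(12 + d\right) \left(-18 + d\right) = \left(-18 + d\right) \left(12 + d\right)$)
$z{\left(14 \right)} \left(v{\left(-2 \right)} - 1260\right) = \left(-1\right) 14 \frac{1}{-96 + 3 \cdot 14} \left(\left(-216 + \left(-2\right)^{2} - -12\right) - 1260\right) = \left(-1\right) 14 \frac{1}{-96 + 42} \left(\left(-216 + 4 + 12\right) - 1260\right) = \left(-1\right) 14 \frac{1}{-54} \left(-200 - 1260\right) = \left(-1\right) 14 \left(- \frac{1}{54}\right) \left(-1460\right) = \frac{7}{27} \left(-1460\right) = - \frac{10220}{27}$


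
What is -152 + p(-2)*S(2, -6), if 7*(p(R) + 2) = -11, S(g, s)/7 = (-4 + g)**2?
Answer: -252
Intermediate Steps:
S(g, s) = 7*(-4 + g)**2
p(R) = -25/7 (p(R) = -2 + (1/7)*(-11) = -2 - 11/7 = -25/7)
-152 + p(-2)*S(2, -6) = -152 - 25*(-4 + 2)**2 = -152 - 25*(-2)**2 = -152 - 25*4 = -152 - 25/7*28 = -152 - 100 = -252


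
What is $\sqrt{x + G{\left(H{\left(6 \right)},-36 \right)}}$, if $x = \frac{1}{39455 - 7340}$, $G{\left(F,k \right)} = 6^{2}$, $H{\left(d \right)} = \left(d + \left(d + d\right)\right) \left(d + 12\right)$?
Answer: $\frac{\sqrt{37129468215}}{32115} \approx 6.0$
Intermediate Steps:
$H{\left(d \right)} = 3 d \left(12 + d\right)$ ($H{\left(d \right)} = \left(d + 2 d\right) \left(12 + d\right) = 3 d \left(12 + d\right)$)
$G{\left(F,k \right)} = 36$
$x = \frac{1}{32115} \approx 3.1138 \cdot 10^{-5}$
$\sqrt{x + G{\left(H{\left(6 \right)},-36 \right)}} = \sqrt{\frac{1}{32115} + 36} = \sqrt{\frac{1156141}{32115}} = \frac{\sqrt{37129468215}}{32115}$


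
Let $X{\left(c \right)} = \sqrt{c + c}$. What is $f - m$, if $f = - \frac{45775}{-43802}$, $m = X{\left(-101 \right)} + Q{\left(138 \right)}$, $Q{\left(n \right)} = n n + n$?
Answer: $- \frac{840164189}{43802} - i \sqrt{202} \approx -19181.0 - 14.213 i$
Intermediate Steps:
$X{\left(c \right)} = \sqrt{2} \sqrt{c}$ ($X{\left(c \right)} = \sqrt{2 c} = \sqrt{2} \sqrt{c}$)
$Q{\left(n \right)} = n + n^{2}$ ($Q{\left(n \right)} = n^{2} + n = n + n^{2}$)
$m = 19182 + i \sqrt{202}$ ($m = \sqrt{2} \sqrt{-101} + 138 \left(1 + 138\right) = \sqrt{2} i \sqrt{101} + 138 \cdot 139 = i \sqrt{202} + 19182 = 19182 + i \sqrt{202} \approx 19182.0 + 14.213 i$)
$f = \frac{45775}{43802}$ ($f = \left(-45775\right) \left(- \frac{1}{43802}\right) = \frac{45775}{43802} \approx 1.045$)
$f - m = \frac{45775}{43802} - \left(19182 + i \sqrt{202}\right) = - \frac{840164189}{43802} - i \sqrt{202}$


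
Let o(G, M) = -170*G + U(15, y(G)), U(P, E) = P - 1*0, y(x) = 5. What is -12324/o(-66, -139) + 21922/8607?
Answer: 46740334/32233215 ≈ 1.4501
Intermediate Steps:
U(P, E) = P (U(P, E) = P + 0 = P)
o(G, M) = 15 - 170*G (o(G, M) = -170*G + 15 = 15 - 170*G)
-12324/o(-66, -139) + 21922/8607 = -12324/(15 - 170*(-66)) + 21922/8607 = -12324/(15 + 11220) + 21922*(1/8607) = -12324/11235 + 21922/8607 = -12324*1/11235 + 21922/8607 = -4108/3745 + 21922/8607 = 46740334/32233215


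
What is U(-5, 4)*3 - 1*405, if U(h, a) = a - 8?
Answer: -417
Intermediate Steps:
U(h, a) = -8 + a
U(-5, 4)*3 - 1*405 = (-8 + 4)*3 - 1*405 = -4*3 - 405 = -12 - 405 = -417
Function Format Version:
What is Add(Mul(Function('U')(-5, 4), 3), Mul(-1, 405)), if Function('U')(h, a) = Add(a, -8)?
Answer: -417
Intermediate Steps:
Function('U')(h, a) = Add(-8, a)
Add(Mul(Function('U')(-5, 4), 3), Mul(-1, 405)) = Add(Mul(Add(-8, 4), 3), Mul(-1, 405)) = Add(Mul(-4, 3), -405) = Add(-12, -405) = -417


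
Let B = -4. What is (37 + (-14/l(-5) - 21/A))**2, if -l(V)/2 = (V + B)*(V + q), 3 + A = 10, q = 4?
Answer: 97969/81 ≈ 1209.5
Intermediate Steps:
A = 7 (A = -3 + 10 = 7)
l(V) = -2*(-4 + V)*(4 + V) (l(V) = -2*(V - 4)*(V + 4) = -2*(-4 + V)*(4 + V))
(37 + (-14/l(-5) - 21/A))**2 = (37 + (-14/(32 - 2*(-5)**2) - 21/7))**2 = (37 + (-14/(32 - 2*25) - 21*1/7))**2 = (37 + (-14/(32 - 50) - 3))**2 = (37 + (-14/(-18) - 3))**2 = (37 + (-14*(-1/18) - 3))**2 = (37 + (7/9 - 3))**2 = (37 - 20/9)**2 = (313/9)**2 = 97969/81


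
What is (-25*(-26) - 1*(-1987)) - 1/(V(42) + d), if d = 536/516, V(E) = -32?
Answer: 10532307/3994 ≈ 2637.0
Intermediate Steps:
d = 134/129 (d = 536*(1/516) = 134/129 ≈ 1.0388)
(-25*(-26) - 1*(-1987)) - 1/(V(42) + d) = (-25*(-26) - 1*(-1987)) - 1/(-32 + 134/129) = (650 + 1987) - 1/(-3994/129) = 2637 - 1*(-129/3994) = 2637 + 129/3994 = 10532307/3994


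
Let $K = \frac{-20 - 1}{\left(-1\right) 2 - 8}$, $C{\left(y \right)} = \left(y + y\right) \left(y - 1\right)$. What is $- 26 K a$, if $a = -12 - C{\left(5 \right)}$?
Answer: $\frac{14196}{5} \approx 2839.2$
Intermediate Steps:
$C{\left(y \right)} = 2 y \left(-1 + y\right)$
$a = -52$ ($a = -12 - 2 \cdot 5 \left(-1 + 5\right) = -12 - 2 \cdot 5 \cdot 4 = -12 - 40 = -52$)
$K = \frac{21}{10}$ ($K = - \frac{21}{-2 - 8} = - \frac{21}{-10} = \left(-21\right) \left(- \frac{1}{10}\right) = \frac{21}{10} \approx 2.1$)
$- 26 K a = \left(-26\right) \frac{21}{10} \left(-52\right) = \left(- \frac{273}{5}\right) \left(-52\right) = \frac{14196}{5}$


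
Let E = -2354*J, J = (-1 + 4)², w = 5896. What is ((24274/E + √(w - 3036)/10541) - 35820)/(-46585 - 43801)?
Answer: 379453397/957458898 - √715/476379413 ≈ 0.39631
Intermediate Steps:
J = 9 (J = 3² = 9)
E = -21186 (E = -2354*9 = -21186)
((24274/E + √(w - 3036)/10541) - 35820)/(-46585 - 43801) = ((24274/(-21186) + √(5896 - 3036)/10541) - 35820)/(-46585 - 43801) = ((24274*(-1/21186) + √2860*(1/10541)) - 35820)/(-90386) = ((-12137/10593 + (2*√715)*(1/10541)) - 35820)*(-1/90386) = ((-12137/10593 + 2*√715/10541) - 35820)*(-1/90386) = (-379453397/10593 + 2*√715/10541)*(-1/90386) = 379453397/957458898 - √715/476379413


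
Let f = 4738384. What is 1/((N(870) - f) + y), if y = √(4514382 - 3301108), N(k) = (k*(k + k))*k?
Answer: 656133808/861023148000555091 - √1213274/1722046296001110182 ≈ 7.6204e-10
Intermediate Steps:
N(k) = 2*k³ (N(k) = (k*(2*k))*k = (2*k²)*k = 2*k³)
y = √1213274 ≈ 1101.5
1/((N(870) - f) + y) = 1/((2*870³ - 1*4738384) + √1213274) = 1/((2*658503000 - 4738384) + √1213274) = 1/((1317006000 - 4738384) + √1213274) = 1/(1312267616 + √1213274)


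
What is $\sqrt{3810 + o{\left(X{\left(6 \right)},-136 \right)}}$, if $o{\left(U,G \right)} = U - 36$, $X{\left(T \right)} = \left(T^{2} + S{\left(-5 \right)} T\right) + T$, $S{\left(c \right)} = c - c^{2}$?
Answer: $6 \sqrt{101} \approx 60.299$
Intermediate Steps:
$X{\left(T \right)} = T^{2} - 29 T$ ($X{\left(T \right)} = \left(T^{2} + - 5 \left(1 - -5\right) T\right) + T = \left(T^{2} + - 5 \left(1 + 5\right) T\right) + T = \left(T^{2} + \left(-5\right) 6 T\right) + T = \left(T^{2} - 30 T\right) + T = T^{2} - 29 T$)
$o{\left(U,G \right)} = -36 + U$ ($o{\left(U,G \right)} = U - 36 = -36 + U$)
$\sqrt{3810 + o{\left(X{\left(6 \right)},-136 \right)}} = \sqrt{3810 + \left(-36 + 6 \left(-29 + 6\right)\right)} = \sqrt{3810 + \left(-36 + 6 \left(-23\right)\right)} = \sqrt{3810 - 174} = \sqrt{3636} = 6 \sqrt{101}$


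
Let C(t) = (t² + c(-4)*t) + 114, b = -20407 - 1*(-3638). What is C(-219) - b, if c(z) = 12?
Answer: 62216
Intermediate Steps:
b = -16769 (b = -20407 + 3638 = -16769)
C(t) = 114 + t² + 12*t (C(t) = (t² + 12*t) + 114 = 114 + t² + 12*t)
C(-219) - b = (114 + (-219)² + 12*(-219)) - 1*(-16769) = (114 + 47961 - 2628) + 16769 = 45447 + 16769 = 62216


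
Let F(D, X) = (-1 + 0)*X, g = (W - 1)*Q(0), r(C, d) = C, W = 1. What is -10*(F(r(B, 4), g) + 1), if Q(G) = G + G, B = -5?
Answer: -10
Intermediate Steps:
Q(G) = 2*G
g = 0 (g = (1 - 1)*(2*0) = 0*0 = 0)
F(D, X) = -X
-10*(F(r(B, 4), g) + 1) = -10*(-1*0 + 1) = -10*(0 + 1) = -10*1 = -10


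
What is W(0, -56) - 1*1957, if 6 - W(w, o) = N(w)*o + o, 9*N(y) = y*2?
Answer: -1895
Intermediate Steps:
N(y) = 2*y/9 (N(y) = (y*2)/9 = (2*y)/9 = 2*y/9)
W(w, o) = 6 - o - 2*o*w/9 (W(w, o) = 6 - ((2*w/9)*o + o) = 6 - (2*o*w/9 + o) = 6 - (o + 2*o*w/9) = 6 + (-o - 2*o*w/9) = 6 - o - 2*o*w/9)
W(0, -56) - 1*1957 = (6 - 1*(-56) - 2/9*(-56)*0) - 1*1957 = (6 + 56 + 0) - 1957 = 62 - 1957 = -1895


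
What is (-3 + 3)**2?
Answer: 0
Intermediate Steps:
(-3 + 3)**2 = 0**2 = 0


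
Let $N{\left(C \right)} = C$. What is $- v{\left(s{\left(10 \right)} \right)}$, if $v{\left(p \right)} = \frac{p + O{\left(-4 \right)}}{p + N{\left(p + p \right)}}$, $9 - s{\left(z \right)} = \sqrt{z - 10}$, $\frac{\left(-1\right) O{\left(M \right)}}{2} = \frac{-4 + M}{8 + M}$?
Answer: $- \frac{13}{27} \approx -0.48148$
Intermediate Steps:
$O{\left(M \right)} = - \frac{2 \left(-4 + M\right)}{8 + M}$ ($O{\left(M \right)} = - 2 \frac{-4 + M}{8 + M} = - \frac{2 \left(-4 + M\right)}{8 + M}$)
$s{\left(z \right)} = 9 - \sqrt{-10 + z}$ ($s{\left(z \right)} = 9 - \sqrt{z - 10} = 9 - \sqrt{-10 + z}$)
$v{\left(p \right)} = \frac{4 + p}{3 p}$ ($v{\left(p \right)} = \frac{p + \frac{2 \left(4 - -4\right)}{8 - 4}}{p + \left(p + p\right)} = \frac{p + \frac{2 \left(4 + 4\right)}{4}}{p + 2 p} = \frac{p + 2 \cdot \frac{1}{4} \cdot 8}{3 p} = \left(p + 4\right) \frac{1}{3 p} = \left(4 + p\right) \frac{1}{3 p} = \frac{4 + p}{3 p}$)
$- v{\left(s{\left(10 \right)} \right)} = - \frac{4 + \left(9 - \sqrt{-10 + 10}\right)}{3 \left(9 - \sqrt{-10 + 10}\right)} = - \frac{4 + \left(9 - \sqrt{0}\right)}{3 \left(9 - \sqrt{0}\right)} = - \frac{4 + \left(9 - 0\right)}{3 \left(9 - 0\right)} = - \frac{4 + \left(9 + 0\right)}{3 \left(9 + 0\right)} = - \frac{4 + 9}{3 \cdot 9} = - \frac{13}{3 \cdot 9} = \left(-1\right) \frac{13}{27} = - \frac{13}{27}$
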